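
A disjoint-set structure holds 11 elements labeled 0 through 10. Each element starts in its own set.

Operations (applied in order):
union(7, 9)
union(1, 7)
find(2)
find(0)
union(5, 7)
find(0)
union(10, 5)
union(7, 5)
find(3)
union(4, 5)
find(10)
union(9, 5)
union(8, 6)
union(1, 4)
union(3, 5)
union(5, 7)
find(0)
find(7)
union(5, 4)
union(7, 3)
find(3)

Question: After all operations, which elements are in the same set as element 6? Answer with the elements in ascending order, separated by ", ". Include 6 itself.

Answer: 6, 8

Derivation:
Step 1: union(7, 9) -> merged; set of 7 now {7, 9}
Step 2: union(1, 7) -> merged; set of 1 now {1, 7, 9}
Step 3: find(2) -> no change; set of 2 is {2}
Step 4: find(0) -> no change; set of 0 is {0}
Step 5: union(5, 7) -> merged; set of 5 now {1, 5, 7, 9}
Step 6: find(0) -> no change; set of 0 is {0}
Step 7: union(10, 5) -> merged; set of 10 now {1, 5, 7, 9, 10}
Step 8: union(7, 5) -> already same set; set of 7 now {1, 5, 7, 9, 10}
Step 9: find(3) -> no change; set of 3 is {3}
Step 10: union(4, 5) -> merged; set of 4 now {1, 4, 5, 7, 9, 10}
Step 11: find(10) -> no change; set of 10 is {1, 4, 5, 7, 9, 10}
Step 12: union(9, 5) -> already same set; set of 9 now {1, 4, 5, 7, 9, 10}
Step 13: union(8, 6) -> merged; set of 8 now {6, 8}
Step 14: union(1, 4) -> already same set; set of 1 now {1, 4, 5, 7, 9, 10}
Step 15: union(3, 5) -> merged; set of 3 now {1, 3, 4, 5, 7, 9, 10}
Step 16: union(5, 7) -> already same set; set of 5 now {1, 3, 4, 5, 7, 9, 10}
Step 17: find(0) -> no change; set of 0 is {0}
Step 18: find(7) -> no change; set of 7 is {1, 3, 4, 5, 7, 9, 10}
Step 19: union(5, 4) -> already same set; set of 5 now {1, 3, 4, 5, 7, 9, 10}
Step 20: union(7, 3) -> already same set; set of 7 now {1, 3, 4, 5, 7, 9, 10}
Step 21: find(3) -> no change; set of 3 is {1, 3, 4, 5, 7, 9, 10}
Component of 6: {6, 8}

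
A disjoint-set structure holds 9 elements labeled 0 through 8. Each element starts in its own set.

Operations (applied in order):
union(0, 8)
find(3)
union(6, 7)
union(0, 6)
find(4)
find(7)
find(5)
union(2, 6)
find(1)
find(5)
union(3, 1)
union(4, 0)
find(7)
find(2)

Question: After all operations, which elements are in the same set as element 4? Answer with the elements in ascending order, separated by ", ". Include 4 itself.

Answer: 0, 2, 4, 6, 7, 8

Derivation:
Step 1: union(0, 8) -> merged; set of 0 now {0, 8}
Step 2: find(3) -> no change; set of 3 is {3}
Step 3: union(6, 7) -> merged; set of 6 now {6, 7}
Step 4: union(0, 6) -> merged; set of 0 now {0, 6, 7, 8}
Step 5: find(4) -> no change; set of 4 is {4}
Step 6: find(7) -> no change; set of 7 is {0, 6, 7, 8}
Step 7: find(5) -> no change; set of 5 is {5}
Step 8: union(2, 6) -> merged; set of 2 now {0, 2, 6, 7, 8}
Step 9: find(1) -> no change; set of 1 is {1}
Step 10: find(5) -> no change; set of 5 is {5}
Step 11: union(3, 1) -> merged; set of 3 now {1, 3}
Step 12: union(4, 0) -> merged; set of 4 now {0, 2, 4, 6, 7, 8}
Step 13: find(7) -> no change; set of 7 is {0, 2, 4, 6, 7, 8}
Step 14: find(2) -> no change; set of 2 is {0, 2, 4, 6, 7, 8}
Component of 4: {0, 2, 4, 6, 7, 8}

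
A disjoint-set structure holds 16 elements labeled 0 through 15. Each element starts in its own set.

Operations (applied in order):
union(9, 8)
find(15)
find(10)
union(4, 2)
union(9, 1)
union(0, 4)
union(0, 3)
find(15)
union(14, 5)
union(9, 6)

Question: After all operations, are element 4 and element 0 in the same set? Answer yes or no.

Answer: yes

Derivation:
Step 1: union(9, 8) -> merged; set of 9 now {8, 9}
Step 2: find(15) -> no change; set of 15 is {15}
Step 3: find(10) -> no change; set of 10 is {10}
Step 4: union(4, 2) -> merged; set of 4 now {2, 4}
Step 5: union(9, 1) -> merged; set of 9 now {1, 8, 9}
Step 6: union(0, 4) -> merged; set of 0 now {0, 2, 4}
Step 7: union(0, 3) -> merged; set of 0 now {0, 2, 3, 4}
Step 8: find(15) -> no change; set of 15 is {15}
Step 9: union(14, 5) -> merged; set of 14 now {5, 14}
Step 10: union(9, 6) -> merged; set of 9 now {1, 6, 8, 9}
Set of 4: {0, 2, 3, 4}; 0 is a member.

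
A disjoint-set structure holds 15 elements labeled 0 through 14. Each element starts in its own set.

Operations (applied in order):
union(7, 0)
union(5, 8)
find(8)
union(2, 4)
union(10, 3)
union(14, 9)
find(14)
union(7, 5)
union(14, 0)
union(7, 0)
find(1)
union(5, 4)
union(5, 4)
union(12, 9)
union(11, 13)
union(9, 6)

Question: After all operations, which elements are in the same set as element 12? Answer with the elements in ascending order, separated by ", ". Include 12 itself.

Answer: 0, 2, 4, 5, 6, 7, 8, 9, 12, 14

Derivation:
Step 1: union(7, 0) -> merged; set of 7 now {0, 7}
Step 2: union(5, 8) -> merged; set of 5 now {5, 8}
Step 3: find(8) -> no change; set of 8 is {5, 8}
Step 4: union(2, 4) -> merged; set of 2 now {2, 4}
Step 5: union(10, 3) -> merged; set of 10 now {3, 10}
Step 6: union(14, 9) -> merged; set of 14 now {9, 14}
Step 7: find(14) -> no change; set of 14 is {9, 14}
Step 8: union(7, 5) -> merged; set of 7 now {0, 5, 7, 8}
Step 9: union(14, 0) -> merged; set of 14 now {0, 5, 7, 8, 9, 14}
Step 10: union(7, 0) -> already same set; set of 7 now {0, 5, 7, 8, 9, 14}
Step 11: find(1) -> no change; set of 1 is {1}
Step 12: union(5, 4) -> merged; set of 5 now {0, 2, 4, 5, 7, 8, 9, 14}
Step 13: union(5, 4) -> already same set; set of 5 now {0, 2, 4, 5, 7, 8, 9, 14}
Step 14: union(12, 9) -> merged; set of 12 now {0, 2, 4, 5, 7, 8, 9, 12, 14}
Step 15: union(11, 13) -> merged; set of 11 now {11, 13}
Step 16: union(9, 6) -> merged; set of 9 now {0, 2, 4, 5, 6, 7, 8, 9, 12, 14}
Component of 12: {0, 2, 4, 5, 6, 7, 8, 9, 12, 14}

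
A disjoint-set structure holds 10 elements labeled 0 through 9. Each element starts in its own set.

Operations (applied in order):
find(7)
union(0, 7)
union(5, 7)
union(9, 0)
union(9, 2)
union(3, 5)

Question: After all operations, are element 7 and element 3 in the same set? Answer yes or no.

Step 1: find(7) -> no change; set of 7 is {7}
Step 2: union(0, 7) -> merged; set of 0 now {0, 7}
Step 3: union(5, 7) -> merged; set of 5 now {0, 5, 7}
Step 4: union(9, 0) -> merged; set of 9 now {0, 5, 7, 9}
Step 5: union(9, 2) -> merged; set of 9 now {0, 2, 5, 7, 9}
Step 6: union(3, 5) -> merged; set of 3 now {0, 2, 3, 5, 7, 9}
Set of 7: {0, 2, 3, 5, 7, 9}; 3 is a member.

Answer: yes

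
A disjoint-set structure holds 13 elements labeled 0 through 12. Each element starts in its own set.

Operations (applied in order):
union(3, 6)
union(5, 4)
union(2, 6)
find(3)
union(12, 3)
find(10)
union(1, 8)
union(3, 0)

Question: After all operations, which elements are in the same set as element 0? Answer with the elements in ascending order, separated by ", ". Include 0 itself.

Answer: 0, 2, 3, 6, 12

Derivation:
Step 1: union(3, 6) -> merged; set of 3 now {3, 6}
Step 2: union(5, 4) -> merged; set of 5 now {4, 5}
Step 3: union(2, 6) -> merged; set of 2 now {2, 3, 6}
Step 4: find(3) -> no change; set of 3 is {2, 3, 6}
Step 5: union(12, 3) -> merged; set of 12 now {2, 3, 6, 12}
Step 6: find(10) -> no change; set of 10 is {10}
Step 7: union(1, 8) -> merged; set of 1 now {1, 8}
Step 8: union(3, 0) -> merged; set of 3 now {0, 2, 3, 6, 12}
Component of 0: {0, 2, 3, 6, 12}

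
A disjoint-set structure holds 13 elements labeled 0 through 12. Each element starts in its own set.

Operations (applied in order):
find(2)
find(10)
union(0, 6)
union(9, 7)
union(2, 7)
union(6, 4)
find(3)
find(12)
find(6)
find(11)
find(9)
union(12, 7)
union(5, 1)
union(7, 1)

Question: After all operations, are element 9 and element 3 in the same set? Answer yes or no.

Answer: no

Derivation:
Step 1: find(2) -> no change; set of 2 is {2}
Step 2: find(10) -> no change; set of 10 is {10}
Step 3: union(0, 6) -> merged; set of 0 now {0, 6}
Step 4: union(9, 7) -> merged; set of 9 now {7, 9}
Step 5: union(2, 7) -> merged; set of 2 now {2, 7, 9}
Step 6: union(6, 4) -> merged; set of 6 now {0, 4, 6}
Step 7: find(3) -> no change; set of 3 is {3}
Step 8: find(12) -> no change; set of 12 is {12}
Step 9: find(6) -> no change; set of 6 is {0, 4, 6}
Step 10: find(11) -> no change; set of 11 is {11}
Step 11: find(9) -> no change; set of 9 is {2, 7, 9}
Step 12: union(12, 7) -> merged; set of 12 now {2, 7, 9, 12}
Step 13: union(5, 1) -> merged; set of 5 now {1, 5}
Step 14: union(7, 1) -> merged; set of 7 now {1, 2, 5, 7, 9, 12}
Set of 9: {1, 2, 5, 7, 9, 12}; 3 is not a member.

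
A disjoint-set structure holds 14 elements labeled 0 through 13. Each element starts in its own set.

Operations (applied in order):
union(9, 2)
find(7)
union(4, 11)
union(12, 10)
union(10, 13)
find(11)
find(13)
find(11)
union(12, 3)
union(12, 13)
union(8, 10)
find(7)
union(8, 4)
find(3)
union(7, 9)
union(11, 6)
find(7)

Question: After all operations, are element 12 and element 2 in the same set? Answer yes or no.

Answer: no

Derivation:
Step 1: union(9, 2) -> merged; set of 9 now {2, 9}
Step 2: find(7) -> no change; set of 7 is {7}
Step 3: union(4, 11) -> merged; set of 4 now {4, 11}
Step 4: union(12, 10) -> merged; set of 12 now {10, 12}
Step 5: union(10, 13) -> merged; set of 10 now {10, 12, 13}
Step 6: find(11) -> no change; set of 11 is {4, 11}
Step 7: find(13) -> no change; set of 13 is {10, 12, 13}
Step 8: find(11) -> no change; set of 11 is {4, 11}
Step 9: union(12, 3) -> merged; set of 12 now {3, 10, 12, 13}
Step 10: union(12, 13) -> already same set; set of 12 now {3, 10, 12, 13}
Step 11: union(8, 10) -> merged; set of 8 now {3, 8, 10, 12, 13}
Step 12: find(7) -> no change; set of 7 is {7}
Step 13: union(8, 4) -> merged; set of 8 now {3, 4, 8, 10, 11, 12, 13}
Step 14: find(3) -> no change; set of 3 is {3, 4, 8, 10, 11, 12, 13}
Step 15: union(7, 9) -> merged; set of 7 now {2, 7, 9}
Step 16: union(11, 6) -> merged; set of 11 now {3, 4, 6, 8, 10, 11, 12, 13}
Step 17: find(7) -> no change; set of 7 is {2, 7, 9}
Set of 12: {3, 4, 6, 8, 10, 11, 12, 13}; 2 is not a member.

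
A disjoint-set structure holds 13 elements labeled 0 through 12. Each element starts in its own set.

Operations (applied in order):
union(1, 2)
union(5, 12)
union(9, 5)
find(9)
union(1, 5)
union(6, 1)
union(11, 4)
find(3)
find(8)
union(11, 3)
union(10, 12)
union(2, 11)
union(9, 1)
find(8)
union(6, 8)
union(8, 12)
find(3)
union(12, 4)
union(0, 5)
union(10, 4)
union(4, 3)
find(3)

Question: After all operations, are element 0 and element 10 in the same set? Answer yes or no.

Answer: yes

Derivation:
Step 1: union(1, 2) -> merged; set of 1 now {1, 2}
Step 2: union(5, 12) -> merged; set of 5 now {5, 12}
Step 3: union(9, 5) -> merged; set of 9 now {5, 9, 12}
Step 4: find(9) -> no change; set of 9 is {5, 9, 12}
Step 5: union(1, 5) -> merged; set of 1 now {1, 2, 5, 9, 12}
Step 6: union(6, 1) -> merged; set of 6 now {1, 2, 5, 6, 9, 12}
Step 7: union(11, 4) -> merged; set of 11 now {4, 11}
Step 8: find(3) -> no change; set of 3 is {3}
Step 9: find(8) -> no change; set of 8 is {8}
Step 10: union(11, 3) -> merged; set of 11 now {3, 4, 11}
Step 11: union(10, 12) -> merged; set of 10 now {1, 2, 5, 6, 9, 10, 12}
Step 12: union(2, 11) -> merged; set of 2 now {1, 2, 3, 4, 5, 6, 9, 10, 11, 12}
Step 13: union(9, 1) -> already same set; set of 9 now {1, 2, 3, 4, 5, 6, 9, 10, 11, 12}
Step 14: find(8) -> no change; set of 8 is {8}
Step 15: union(6, 8) -> merged; set of 6 now {1, 2, 3, 4, 5, 6, 8, 9, 10, 11, 12}
Step 16: union(8, 12) -> already same set; set of 8 now {1, 2, 3, 4, 5, 6, 8, 9, 10, 11, 12}
Step 17: find(3) -> no change; set of 3 is {1, 2, 3, 4, 5, 6, 8, 9, 10, 11, 12}
Step 18: union(12, 4) -> already same set; set of 12 now {1, 2, 3, 4, 5, 6, 8, 9, 10, 11, 12}
Step 19: union(0, 5) -> merged; set of 0 now {0, 1, 2, 3, 4, 5, 6, 8, 9, 10, 11, 12}
Step 20: union(10, 4) -> already same set; set of 10 now {0, 1, 2, 3, 4, 5, 6, 8, 9, 10, 11, 12}
Step 21: union(4, 3) -> already same set; set of 4 now {0, 1, 2, 3, 4, 5, 6, 8, 9, 10, 11, 12}
Step 22: find(3) -> no change; set of 3 is {0, 1, 2, 3, 4, 5, 6, 8, 9, 10, 11, 12}
Set of 0: {0, 1, 2, 3, 4, 5, 6, 8, 9, 10, 11, 12}; 10 is a member.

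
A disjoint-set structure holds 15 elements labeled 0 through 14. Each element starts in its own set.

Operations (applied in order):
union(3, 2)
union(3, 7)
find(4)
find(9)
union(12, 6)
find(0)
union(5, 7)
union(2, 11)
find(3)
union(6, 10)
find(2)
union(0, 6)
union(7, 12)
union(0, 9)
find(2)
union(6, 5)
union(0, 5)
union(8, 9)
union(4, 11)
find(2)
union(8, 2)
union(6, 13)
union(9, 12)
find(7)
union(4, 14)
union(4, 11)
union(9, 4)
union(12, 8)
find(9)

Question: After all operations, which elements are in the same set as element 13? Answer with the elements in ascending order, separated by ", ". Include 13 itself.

Step 1: union(3, 2) -> merged; set of 3 now {2, 3}
Step 2: union(3, 7) -> merged; set of 3 now {2, 3, 7}
Step 3: find(4) -> no change; set of 4 is {4}
Step 4: find(9) -> no change; set of 9 is {9}
Step 5: union(12, 6) -> merged; set of 12 now {6, 12}
Step 6: find(0) -> no change; set of 0 is {0}
Step 7: union(5, 7) -> merged; set of 5 now {2, 3, 5, 7}
Step 8: union(2, 11) -> merged; set of 2 now {2, 3, 5, 7, 11}
Step 9: find(3) -> no change; set of 3 is {2, 3, 5, 7, 11}
Step 10: union(6, 10) -> merged; set of 6 now {6, 10, 12}
Step 11: find(2) -> no change; set of 2 is {2, 3, 5, 7, 11}
Step 12: union(0, 6) -> merged; set of 0 now {0, 6, 10, 12}
Step 13: union(7, 12) -> merged; set of 7 now {0, 2, 3, 5, 6, 7, 10, 11, 12}
Step 14: union(0, 9) -> merged; set of 0 now {0, 2, 3, 5, 6, 7, 9, 10, 11, 12}
Step 15: find(2) -> no change; set of 2 is {0, 2, 3, 5, 6, 7, 9, 10, 11, 12}
Step 16: union(6, 5) -> already same set; set of 6 now {0, 2, 3, 5, 6, 7, 9, 10, 11, 12}
Step 17: union(0, 5) -> already same set; set of 0 now {0, 2, 3, 5, 6, 7, 9, 10, 11, 12}
Step 18: union(8, 9) -> merged; set of 8 now {0, 2, 3, 5, 6, 7, 8, 9, 10, 11, 12}
Step 19: union(4, 11) -> merged; set of 4 now {0, 2, 3, 4, 5, 6, 7, 8, 9, 10, 11, 12}
Step 20: find(2) -> no change; set of 2 is {0, 2, 3, 4, 5, 6, 7, 8, 9, 10, 11, 12}
Step 21: union(8, 2) -> already same set; set of 8 now {0, 2, 3, 4, 5, 6, 7, 8, 9, 10, 11, 12}
Step 22: union(6, 13) -> merged; set of 6 now {0, 2, 3, 4, 5, 6, 7, 8, 9, 10, 11, 12, 13}
Step 23: union(9, 12) -> already same set; set of 9 now {0, 2, 3, 4, 5, 6, 7, 8, 9, 10, 11, 12, 13}
Step 24: find(7) -> no change; set of 7 is {0, 2, 3, 4, 5, 6, 7, 8, 9, 10, 11, 12, 13}
Step 25: union(4, 14) -> merged; set of 4 now {0, 2, 3, 4, 5, 6, 7, 8, 9, 10, 11, 12, 13, 14}
Step 26: union(4, 11) -> already same set; set of 4 now {0, 2, 3, 4, 5, 6, 7, 8, 9, 10, 11, 12, 13, 14}
Step 27: union(9, 4) -> already same set; set of 9 now {0, 2, 3, 4, 5, 6, 7, 8, 9, 10, 11, 12, 13, 14}
Step 28: union(12, 8) -> already same set; set of 12 now {0, 2, 3, 4, 5, 6, 7, 8, 9, 10, 11, 12, 13, 14}
Step 29: find(9) -> no change; set of 9 is {0, 2, 3, 4, 5, 6, 7, 8, 9, 10, 11, 12, 13, 14}
Component of 13: {0, 2, 3, 4, 5, 6, 7, 8, 9, 10, 11, 12, 13, 14}

Answer: 0, 2, 3, 4, 5, 6, 7, 8, 9, 10, 11, 12, 13, 14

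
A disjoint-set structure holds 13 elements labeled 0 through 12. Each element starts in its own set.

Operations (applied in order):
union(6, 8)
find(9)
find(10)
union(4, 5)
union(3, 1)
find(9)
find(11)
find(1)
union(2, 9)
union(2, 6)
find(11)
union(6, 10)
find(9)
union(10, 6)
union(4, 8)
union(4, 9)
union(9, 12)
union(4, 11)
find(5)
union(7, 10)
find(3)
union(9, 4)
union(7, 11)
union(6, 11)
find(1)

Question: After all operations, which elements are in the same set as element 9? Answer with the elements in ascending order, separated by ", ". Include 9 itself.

Answer: 2, 4, 5, 6, 7, 8, 9, 10, 11, 12

Derivation:
Step 1: union(6, 8) -> merged; set of 6 now {6, 8}
Step 2: find(9) -> no change; set of 9 is {9}
Step 3: find(10) -> no change; set of 10 is {10}
Step 4: union(4, 5) -> merged; set of 4 now {4, 5}
Step 5: union(3, 1) -> merged; set of 3 now {1, 3}
Step 6: find(9) -> no change; set of 9 is {9}
Step 7: find(11) -> no change; set of 11 is {11}
Step 8: find(1) -> no change; set of 1 is {1, 3}
Step 9: union(2, 9) -> merged; set of 2 now {2, 9}
Step 10: union(2, 6) -> merged; set of 2 now {2, 6, 8, 9}
Step 11: find(11) -> no change; set of 11 is {11}
Step 12: union(6, 10) -> merged; set of 6 now {2, 6, 8, 9, 10}
Step 13: find(9) -> no change; set of 9 is {2, 6, 8, 9, 10}
Step 14: union(10, 6) -> already same set; set of 10 now {2, 6, 8, 9, 10}
Step 15: union(4, 8) -> merged; set of 4 now {2, 4, 5, 6, 8, 9, 10}
Step 16: union(4, 9) -> already same set; set of 4 now {2, 4, 5, 6, 8, 9, 10}
Step 17: union(9, 12) -> merged; set of 9 now {2, 4, 5, 6, 8, 9, 10, 12}
Step 18: union(4, 11) -> merged; set of 4 now {2, 4, 5, 6, 8, 9, 10, 11, 12}
Step 19: find(5) -> no change; set of 5 is {2, 4, 5, 6, 8, 9, 10, 11, 12}
Step 20: union(7, 10) -> merged; set of 7 now {2, 4, 5, 6, 7, 8, 9, 10, 11, 12}
Step 21: find(3) -> no change; set of 3 is {1, 3}
Step 22: union(9, 4) -> already same set; set of 9 now {2, 4, 5, 6, 7, 8, 9, 10, 11, 12}
Step 23: union(7, 11) -> already same set; set of 7 now {2, 4, 5, 6, 7, 8, 9, 10, 11, 12}
Step 24: union(6, 11) -> already same set; set of 6 now {2, 4, 5, 6, 7, 8, 9, 10, 11, 12}
Step 25: find(1) -> no change; set of 1 is {1, 3}
Component of 9: {2, 4, 5, 6, 7, 8, 9, 10, 11, 12}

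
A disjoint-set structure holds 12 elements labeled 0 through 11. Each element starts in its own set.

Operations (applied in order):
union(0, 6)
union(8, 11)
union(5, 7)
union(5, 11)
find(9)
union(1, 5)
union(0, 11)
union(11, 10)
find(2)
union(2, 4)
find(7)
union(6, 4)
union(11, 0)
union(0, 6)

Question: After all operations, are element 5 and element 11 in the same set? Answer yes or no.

Step 1: union(0, 6) -> merged; set of 0 now {0, 6}
Step 2: union(8, 11) -> merged; set of 8 now {8, 11}
Step 3: union(5, 7) -> merged; set of 5 now {5, 7}
Step 4: union(5, 11) -> merged; set of 5 now {5, 7, 8, 11}
Step 5: find(9) -> no change; set of 9 is {9}
Step 6: union(1, 5) -> merged; set of 1 now {1, 5, 7, 8, 11}
Step 7: union(0, 11) -> merged; set of 0 now {0, 1, 5, 6, 7, 8, 11}
Step 8: union(11, 10) -> merged; set of 11 now {0, 1, 5, 6, 7, 8, 10, 11}
Step 9: find(2) -> no change; set of 2 is {2}
Step 10: union(2, 4) -> merged; set of 2 now {2, 4}
Step 11: find(7) -> no change; set of 7 is {0, 1, 5, 6, 7, 8, 10, 11}
Step 12: union(6, 4) -> merged; set of 6 now {0, 1, 2, 4, 5, 6, 7, 8, 10, 11}
Step 13: union(11, 0) -> already same set; set of 11 now {0, 1, 2, 4, 5, 6, 7, 8, 10, 11}
Step 14: union(0, 6) -> already same set; set of 0 now {0, 1, 2, 4, 5, 6, 7, 8, 10, 11}
Set of 5: {0, 1, 2, 4, 5, 6, 7, 8, 10, 11}; 11 is a member.

Answer: yes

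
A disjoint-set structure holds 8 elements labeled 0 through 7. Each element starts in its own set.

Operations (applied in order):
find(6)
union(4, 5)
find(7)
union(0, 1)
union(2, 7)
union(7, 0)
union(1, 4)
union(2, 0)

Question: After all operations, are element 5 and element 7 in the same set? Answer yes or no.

Step 1: find(6) -> no change; set of 6 is {6}
Step 2: union(4, 5) -> merged; set of 4 now {4, 5}
Step 3: find(7) -> no change; set of 7 is {7}
Step 4: union(0, 1) -> merged; set of 0 now {0, 1}
Step 5: union(2, 7) -> merged; set of 2 now {2, 7}
Step 6: union(7, 0) -> merged; set of 7 now {0, 1, 2, 7}
Step 7: union(1, 4) -> merged; set of 1 now {0, 1, 2, 4, 5, 7}
Step 8: union(2, 0) -> already same set; set of 2 now {0, 1, 2, 4, 5, 7}
Set of 5: {0, 1, 2, 4, 5, 7}; 7 is a member.

Answer: yes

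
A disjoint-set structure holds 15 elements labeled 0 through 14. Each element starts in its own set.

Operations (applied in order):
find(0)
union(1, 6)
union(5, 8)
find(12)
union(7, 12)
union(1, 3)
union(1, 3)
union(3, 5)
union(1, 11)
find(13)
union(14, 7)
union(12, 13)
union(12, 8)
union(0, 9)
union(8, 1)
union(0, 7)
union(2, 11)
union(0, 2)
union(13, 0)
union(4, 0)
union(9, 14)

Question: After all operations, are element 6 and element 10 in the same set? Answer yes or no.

Answer: no

Derivation:
Step 1: find(0) -> no change; set of 0 is {0}
Step 2: union(1, 6) -> merged; set of 1 now {1, 6}
Step 3: union(5, 8) -> merged; set of 5 now {5, 8}
Step 4: find(12) -> no change; set of 12 is {12}
Step 5: union(7, 12) -> merged; set of 7 now {7, 12}
Step 6: union(1, 3) -> merged; set of 1 now {1, 3, 6}
Step 7: union(1, 3) -> already same set; set of 1 now {1, 3, 6}
Step 8: union(3, 5) -> merged; set of 3 now {1, 3, 5, 6, 8}
Step 9: union(1, 11) -> merged; set of 1 now {1, 3, 5, 6, 8, 11}
Step 10: find(13) -> no change; set of 13 is {13}
Step 11: union(14, 7) -> merged; set of 14 now {7, 12, 14}
Step 12: union(12, 13) -> merged; set of 12 now {7, 12, 13, 14}
Step 13: union(12, 8) -> merged; set of 12 now {1, 3, 5, 6, 7, 8, 11, 12, 13, 14}
Step 14: union(0, 9) -> merged; set of 0 now {0, 9}
Step 15: union(8, 1) -> already same set; set of 8 now {1, 3, 5, 6, 7, 8, 11, 12, 13, 14}
Step 16: union(0, 7) -> merged; set of 0 now {0, 1, 3, 5, 6, 7, 8, 9, 11, 12, 13, 14}
Step 17: union(2, 11) -> merged; set of 2 now {0, 1, 2, 3, 5, 6, 7, 8, 9, 11, 12, 13, 14}
Step 18: union(0, 2) -> already same set; set of 0 now {0, 1, 2, 3, 5, 6, 7, 8, 9, 11, 12, 13, 14}
Step 19: union(13, 0) -> already same set; set of 13 now {0, 1, 2, 3, 5, 6, 7, 8, 9, 11, 12, 13, 14}
Step 20: union(4, 0) -> merged; set of 4 now {0, 1, 2, 3, 4, 5, 6, 7, 8, 9, 11, 12, 13, 14}
Step 21: union(9, 14) -> already same set; set of 9 now {0, 1, 2, 3, 4, 5, 6, 7, 8, 9, 11, 12, 13, 14}
Set of 6: {0, 1, 2, 3, 4, 5, 6, 7, 8, 9, 11, 12, 13, 14}; 10 is not a member.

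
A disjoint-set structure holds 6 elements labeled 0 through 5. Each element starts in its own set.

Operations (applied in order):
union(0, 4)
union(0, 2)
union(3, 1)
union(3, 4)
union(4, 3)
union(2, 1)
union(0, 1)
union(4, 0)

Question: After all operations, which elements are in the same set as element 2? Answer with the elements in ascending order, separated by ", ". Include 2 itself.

Answer: 0, 1, 2, 3, 4

Derivation:
Step 1: union(0, 4) -> merged; set of 0 now {0, 4}
Step 2: union(0, 2) -> merged; set of 0 now {0, 2, 4}
Step 3: union(3, 1) -> merged; set of 3 now {1, 3}
Step 4: union(3, 4) -> merged; set of 3 now {0, 1, 2, 3, 4}
Step 5: union(4, 3) -> already same set; set of 4 now {0, 1, 2, 3, 4}
Step 6: union(2, 1) -> already same set; set of 2 now {0, 1, 2, 3, 4}
Step 7: union(0, 1) -> already same set; set of 0 now {0, 1, 2, 3, 4}
Step 8: union(4, 0) -> already same set; set of 4 now {0, 1, 2, 3, 4}
Component of 2: {0, 1, 2, 3, 4}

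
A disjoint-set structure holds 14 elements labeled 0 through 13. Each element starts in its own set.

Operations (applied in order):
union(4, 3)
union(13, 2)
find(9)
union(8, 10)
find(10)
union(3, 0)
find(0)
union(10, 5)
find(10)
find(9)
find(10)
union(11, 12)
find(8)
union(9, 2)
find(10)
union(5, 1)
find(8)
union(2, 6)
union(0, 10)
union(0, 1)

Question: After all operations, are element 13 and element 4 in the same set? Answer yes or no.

Step 1: union(4, 3) -> merged; set of 4 now {3, 4}
Step 2: union(13, 2) -> merged; set of 13 now {2, 13}
Step 3: find(9) -> no change; set of 9 is {9}
Step 4: union(8, 10) -> merged; set of 8 now {8, 10}
Step 5: find(10) -> no change; set of 10 is {8, 10}
Step 6: union(3, 0) -> merged; set of 3 now {0, 3, 4}
Step 7: find(0) -> no change; set of 0 is {0, 3, 4}
Step 8: union(10, 5) -> merged; set of 10 now {5, 8, 10}
Step 9: find(10) -> no change; set of 10 is {5, 8, 10}
Step 10: find(9) -> no change; set of 9 is {9}
Step 11: find(10) -> no change; set of 10 is {5, 8, 10}
Step 12: union(11, 12) -> merged; set of 11 now {11, 12}
Step 13: find(8) -> no change; set of 8 is {5, 8, 10}
Step 14: union(9, 2) -> merged; set of 9 now {2, 9, 13}
Step 15: find(10) -> no change; set of 10 is {5, 8, 10}
Step 16: union(5, 1) -> merged; set of 5 now {1, 5, 8, 10}
Step 17: find(8) -> no change; set of 8 is {1, 5, 8, 10}
Step 18: union(2, 6) -> merged; set of 2 now {2, 6, 9, 13}
Step 19: union(0, 10) -> merged; set of 0 now {0, 1, 3, 4, 5, 8, 10}
Step 20: union(0, 1) -> already same set; set of 0 now {0, 1, 3, 4, 5, 8, 10}
Set of 13: {2, 6, 9, 13}; 4 is not a member.

Answer: no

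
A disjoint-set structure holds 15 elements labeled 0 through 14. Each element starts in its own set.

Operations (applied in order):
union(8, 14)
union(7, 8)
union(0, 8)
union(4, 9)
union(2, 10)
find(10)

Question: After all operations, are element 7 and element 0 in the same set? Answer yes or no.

Step 1: union(8, 14) -> merged; set of 8 now {8, 14}
Step 2: union(7, 8) -> merged; set of 7 now {7, 8, 14}
Step 3: union(0, 8) -> merged; set of 0 now {0, 7, 8, 14}
Step 4: union(4, 9) -> merged; set of 4 now {4, 9}
Step 5: union(2, 10) -> merged; set of 2 now {2, 10}
Step 6: find(10) -> no change; set of 10 is {2, 10}
Set of 7: {0, 7, 8, 14}; 0 is a member.

Answer: yes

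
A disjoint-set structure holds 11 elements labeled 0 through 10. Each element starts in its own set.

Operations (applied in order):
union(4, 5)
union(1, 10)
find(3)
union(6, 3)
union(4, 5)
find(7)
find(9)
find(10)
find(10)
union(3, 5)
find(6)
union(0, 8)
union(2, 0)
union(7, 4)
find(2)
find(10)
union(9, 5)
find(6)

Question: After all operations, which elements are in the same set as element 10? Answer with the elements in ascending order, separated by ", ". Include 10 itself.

Answer: 1, 10

Derivation:
Step 1: union(4, 5) -> merged; set of 4 now {4, 5}
Step 2: union(1, 10) -> merged; set of 1 now {1, 10}
Step 3: find(3) -> no change; set of 3 is {3}
Step 4: union(6, 3) -> merged; set of 6 now {3, 6}
Step 5: union(4, 5) -> already same set; set of 4 now {4, 5}
Step 6: find(7) -> no change; set of 7 is {7}
Step 7: find(9) -> no change; set of 9 is {9}
Step 8: find(10) -> no change; set of 10 is {1, 10}
Step 9: find(10) -> no change; set of 10 is {1, 10}
Step 10: union(3, 5) -> merged; set of 3 now {3, 4, 5, 6}
Step 11: find(6) -> no change; set of 6 is {3, 4, 5, 6}
Step 12: union(0, 8) -> merged; set of 0 now {0, 8}
Step 13: union(2, 0) -> merged; set of 2 now {0, 2, 8}
Step 14: union(7, 4) -> merged; set of 7 now {3, 4, 5, 6, 7}
Step 15: find(2) -> no change; set of 2 is {0, 2, 8}
Step 16: find(10) -> no change; set of 10 is {1, 10}
Step 17: union(9, 5) -> merged; set of 9 now {3, 4, 5, 6, 7, 9}
Step 18: find(6) -> no change; set of 6 is {3, 4, 5, 6, 7, 9}
Component of 10: {1, 10}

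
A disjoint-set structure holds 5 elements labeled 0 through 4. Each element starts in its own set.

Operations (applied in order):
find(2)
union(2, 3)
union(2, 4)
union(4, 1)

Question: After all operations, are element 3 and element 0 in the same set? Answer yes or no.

Answer: no

Derivation:
Step 1: find(2) -> no change; set of 2 is {2}
Step 2: union(2, 3) -> merged; set of 2 now {2, 3}
Step 3: union(2, 4) -> merged; set of 2 now {2, 3, 4}
Step 4: union(4, 1) -> merged; set of 4 now {1, 2, 3, 4}
Set of 3: {1, 2, 3, 4}; 0 is not a member.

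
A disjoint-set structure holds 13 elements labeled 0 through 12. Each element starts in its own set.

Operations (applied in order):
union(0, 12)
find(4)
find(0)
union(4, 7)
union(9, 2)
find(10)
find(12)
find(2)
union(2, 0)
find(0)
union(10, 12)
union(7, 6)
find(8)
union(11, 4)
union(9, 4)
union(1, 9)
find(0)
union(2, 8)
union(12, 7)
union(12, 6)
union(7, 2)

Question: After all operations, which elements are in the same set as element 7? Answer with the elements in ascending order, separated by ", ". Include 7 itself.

Step 1: union(0, 12) -> merged; set of 0 now {0, 12}
Step 2: find(4) -> no change; set of 4 is {4}
Step 3: find(0) -> no change; set of 0 is {0, 12}
Step 4: union(4, 7) -> merged; set of 4 now {4, 7}
Step 5: union(9, 2) -> merged; set of 9 now {2, 9}
Step 6: find(10) -> no change; set of 10 is {10}
Step 7: find(12) -> no change; set of 12 is {0, 12}
Step 8: find(2) -> no change; set of 2 is {2, 9}
Step 9: union(2, 0) -> merged; set of 2 now {0, 2, 9, 12}
Step 10: find(0) -> no change; set of 0 is {0, 2, 9, 12}
Step 11: union(10, 12) -> merged; set of 10 now {0, 2, 9, 10, 12}
Step 12: union(7, 6) -> merged; set of 7 now {4, 6, 7}
Step 13: find(8) -> no change; set of 8 is {8}
Step 14: union(11, 4) -> merged; set of 11 now {4, 6, 7, 11}
Step 15: union(9, 4) -> merged; set of 9 now {0, 2, 4, 6, 7, 9, 10, 11, 12}
Step 16: union(1, 9) -> merged; set of 1 now {0, 1, 2, 4, 6, 7, 9, 10, 11, 12}
Step 17: find(0) -> no change; set of 0 is {0, 1, 2, 4, 6, 7, 9, 10, 11, 12}
Step 18: union(2, 8) -> merged; set of 2 now {0, 1, 2, 4, 6, 7, 8, 9, 10, 11, 12}
Step 19: union(12, 7) -> already same set; set of 12 now {0, 1, 2, 4, 6, 7, 8, 9, 10, 11, 12}
Step 20: union(12, 6) -> already same set; set of 12 now {0, 1, 2, 4, 6, 7, 8, 9, 10, 11, 12}
Step 21: union(7, 2) -> already same set; set of 7 now {0, 1, 2, 4, 6, 7, 8, 9, 10, 11, 12}
Component of 7: {0, 1, 2, 4, 6, 7, 8, 9, 10, 11, 12}

Answer: 0, 1, 2, 4, 6, 7, 8, 9, 10, 11, 12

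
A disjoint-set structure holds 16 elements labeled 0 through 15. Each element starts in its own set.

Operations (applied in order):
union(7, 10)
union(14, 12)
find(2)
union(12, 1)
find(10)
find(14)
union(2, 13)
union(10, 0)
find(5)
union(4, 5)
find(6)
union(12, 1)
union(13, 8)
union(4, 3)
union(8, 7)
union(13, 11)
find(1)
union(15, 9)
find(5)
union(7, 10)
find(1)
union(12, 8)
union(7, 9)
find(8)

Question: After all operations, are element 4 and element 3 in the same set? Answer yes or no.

Step 1: union(7, 10) -> merged; set of 7 now {7, 10}
Step 2: union(14, 12) -> merged; set of 14 now {12, 14}
Step 3: find(2) -> no change; set of 2 is {2}
Step 4: union(12, 1) -> merged; set of 12 now {1, 12, 14}
Step 5: find(10) -> no change; set of 10 is {7, 10}
Step 6: find(14) -> no change; set of 14 is {1, 12, 14}
Step 7: union(2, 13) -> merged; set of 2 now {2, 13}
Step 8: union(10, 0) -> merged; set of 10 now {0, 7, 10}
Step 9: find(5) -> no change; set of 5 is {5}
Step 10: union(4, 5) -> merged; set of 4 now {4, 5}
Step 11: find(6) -> no change; set of 6 is {6}
Step 12: union(12, 1) -> already same set; set of 12 now {1, 12, 14}
Step 13: union(13, 8) -> merged; set of 13 now {2, 8, 13}
Step 14: union(4, 3) -> merged; set of 4 now {3, 4, 5}
Step 15: union(8, 7) -> merged; set of 8 now {0, 2, 7, 8, 10, 13}
Step 16: union(13, 11) -> merged; set of 13 now {0, 2, 7, 8, 10, 11, 13}
Step 17: find(1) -> no change; set of 1 is {1, 12, 14}
Step 18: union(15, 9) -> merged; set of 15 now {9, 15}
Step 19: find(5) -> no change; set of 5 is {3, 4, 5}
Step 20: union(7, 10) -> already same set; set of 7 now {0, 2, 7, 8, 10, 11, 13}
Step 21: find(1) -> no change; set of 1 is {1, 12, 14}
Step 22: union(12, 8) -> merged; set of 12 now {0, 1, 2, 7, 8, 10, 11, 12, 13, 14}
Step 23: union(7, 9) -> merged; set of 7 now {0, 1, 2, 7, 8, 9, 10, 11, 12, 13, 14, 15}
Step 24: find(8) -> no change; set of 8 is {0, 1, 2, 7, 8, 9, 10, 11, 12, 13, 14, 15}
Set of 4: {3, 4, 5}; 3 is a member.

Answer: yes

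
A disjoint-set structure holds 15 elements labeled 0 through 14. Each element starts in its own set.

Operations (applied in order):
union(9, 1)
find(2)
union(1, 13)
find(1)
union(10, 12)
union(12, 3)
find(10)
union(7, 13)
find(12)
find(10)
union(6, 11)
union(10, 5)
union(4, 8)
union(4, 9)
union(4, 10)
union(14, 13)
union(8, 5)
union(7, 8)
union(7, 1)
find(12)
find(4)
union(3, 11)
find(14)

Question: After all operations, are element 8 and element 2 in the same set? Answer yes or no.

Step 1: union(9, 1) -> merged; set of 9 now {1, 9}
Step 2: find(2) -> no change; set of 2 is {2}
Step 3: union(1, 13) -> merged; set of 1 now {1, 9, 13}
Step 4: find(1) -> no change; set of 1 is {1, 9, 13}
Step 5: union(10, 12) -> merged; set of 10 now {10, 12}
Step 6: union(12, 3) -> merged; set of 12 now {3, 10, 12}
Step 7: find(10) -> no change; set of 10 is {3, 10, 12}
Step 8: union(7, 13) -> merged; set of 7 now {1, 7, 9, 13}
Step 9: find(12) -> no change; set of 12 is {3, 10, 12}
Step 10: find(10) -> no change; set of 10 is {3, 10, 12}
Step 11: union(6, 11) -> merged; set of 6 now {6, 11}
Step 12: union(10, 5) -> merged; set of 10 now {3, 5, 10, 12}
Step 13: union(4, 8) -> merged; set of 4 now {4, 8}
Step 14: union(4, 9) -> merged; set of 4 now {1, 4, 7, 8, 9, 13}
Step 15: union(4, 10) -> merged; set of 4 now {1, 3, 4, 5, 7, 8, 9, 10, 12, 13}
Step 16: union(14, 13) -> merged; set of 14 now {1, 3, 4, 5, 7, 8, 9, 10, 12, 13, 14}
Step 17: union(8, 5) -> already same set; set of 8 now {1, 3, 4, 5, 7, 8, 9, 10, 12, 13, 14}
Step 18: union(7, 8) -> already same set; set of 7 now {1, 3, 4, 5, 7, 8, 9, 10, 12, 13, 14}
Step 19: union(7, 1) -> already same set; set of 7 now {1, 3, 4, 5, 7, 8, 9, 10, 12, 13, 14}
Step 20: find(12) -> no change; set of 12 is {1, 3, 4, 5, 7, 8, 9, 10, 12, 13, 14}
Step 21: find(4) -> no change; set of 4 is {1, 3, 4, 5, 7, 8, 9, 10, 12, 13, 14}
Step 22: union(3, 11) -> merged; set of 3 now {1, 3, 4, 5, 6, 7, 8, 9, 10, 11, 12, 13, 14}
Step 23: find(14) -> no change; set of 14 is {1, 3, 4, 5, 6, 7, 8, 9, 10, 11, 12, 13, 14}
Set of 8: {1, 3, 4, 5, 6, 7, 8, 9, 10, 11, 12, 13, 14}; 2 is not a member.

Answer: no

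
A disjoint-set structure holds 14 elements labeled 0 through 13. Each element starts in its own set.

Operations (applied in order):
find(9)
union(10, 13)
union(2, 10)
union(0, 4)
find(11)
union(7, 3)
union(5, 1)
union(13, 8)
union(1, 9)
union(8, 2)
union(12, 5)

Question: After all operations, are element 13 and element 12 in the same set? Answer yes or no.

Step 1: find(9) -> no change; set of 9 is {9}
Step 2: union(10, 13) -> merged; set of 10 now {10, 13}
Step 3: union(2, 10) -> merged; set of 2 now {2, 10, 13}
Step 4: union(0, 4) -> merged; set of 0 now {0, 4}
Step 5: find(11) -> no change; set of 11 is {11}
Step 6: union(7, 3) -> merged; set of 7 now {3, 7}
Step 7: union(5, 1) -> merged; set of 5 now {1, 5}
Step 8: union(13, 8) -> merged; set of 13 now {2, 8, 10, 13}
Step 9: union(1, 9) -> merged; set of 1 now {1, 5, 9}
Step 10: union(8, 2) -> already same set; set of 8 now {2, 8, 10, 13}
Step 11: union(12, 5) -> merged; set of 12 now {1, 5, 9, 12}
Set of 13: {2, 8, 10, 13}; 12 is not a member.

Answer: no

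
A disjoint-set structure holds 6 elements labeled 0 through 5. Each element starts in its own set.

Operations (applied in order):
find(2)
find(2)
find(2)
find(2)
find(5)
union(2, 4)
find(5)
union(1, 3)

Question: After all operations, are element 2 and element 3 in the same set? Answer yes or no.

Answer: no

Derivation:
Step 1: find(2) -> no change; set of 2 is {2}
Step 2: find(2) -> no change; set of 2 is {2}
Step 3: find(2) -> no change; set of 2 is {2}
Step 4: find(2) -> no change; set of 2 is {2}
Step 5: find(5) -> no change; set of 5 is {5}
Step 6: union(2, 4) -> merged; set of 2 now {2, 4}
Step 7: find(5) -> no change; set of 5 is {5}
Step 8: union(1, 3) -> merged; set of 1 now {1, 3}
Set of 2: {2, 4}; 3 is not a member.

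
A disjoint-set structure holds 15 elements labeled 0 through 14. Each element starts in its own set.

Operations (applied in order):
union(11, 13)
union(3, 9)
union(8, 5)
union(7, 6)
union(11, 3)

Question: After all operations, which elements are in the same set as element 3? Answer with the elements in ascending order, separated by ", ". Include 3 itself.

Answer: 3, 9, 11, 13

Derivation:
Step 1: union(11, 13) -> merged; set of 11 now {11, 13}
Step 2: union(3, 9) -> merged; set of 3 now {3, 9}
Step 3: union(8, 5) -> merged; set of 8 now {5, 8}
Step 4: union(7, 6) -> merged; set of 7 now {6, 7}
Step 5: union(11, 3) -> merged; set of 11 now {3, 9, 11, 13}
Component of 3: {3, 9, 11, 13}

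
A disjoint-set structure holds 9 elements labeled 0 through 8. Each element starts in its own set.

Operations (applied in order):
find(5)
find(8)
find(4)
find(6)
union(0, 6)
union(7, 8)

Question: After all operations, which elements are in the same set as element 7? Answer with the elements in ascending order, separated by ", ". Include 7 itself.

Step 1: find(5) -> no change; set of 5 is {5}
Step 2: find(8) -> no change; set of 8 is {8}
Step 3: find(4) -> no change; set of 4 is {4}
Step 4: find(6) -> no change; set of 6 is {6}
Step 5: union(0, 6) -> merged; set of 0 now {0, 6}
Step 6: union(7, 8) -> merged; set of 7 now {7, 8}
Component of 7: {7, 8}

Answer: 7, 8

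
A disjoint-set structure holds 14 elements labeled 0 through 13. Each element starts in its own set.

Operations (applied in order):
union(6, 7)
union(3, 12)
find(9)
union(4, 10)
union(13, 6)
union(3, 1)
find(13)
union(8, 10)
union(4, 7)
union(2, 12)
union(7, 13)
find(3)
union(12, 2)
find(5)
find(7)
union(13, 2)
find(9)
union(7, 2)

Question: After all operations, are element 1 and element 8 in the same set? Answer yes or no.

Answer: yes

Derivation:
Step 1: union(6, 7) -> merged; set of 6 now {6, 7}
Step 2: union(3, 12) -> merged; set of 3 now {3, 12}
Step 3: find(9) -> no change; set of 9 is {9}
Step 4: union(4, 10) -> merged; set of 4 now {4, 10}
Step 5: union(13, 6) -> merged; set of 13 now {6, 7, 13}
Step 6: union(3, 1) -> merged; set of 3 now {1, 3, 12}
Step 7: find(13) -> no change; set of 13 is {6, 7, 13}
Step 8: union(8, 10) -> merged; set of 8 now {4, 8, 10}
Step 9: union(4, 7) -> merged; set of 4 now {4, 6, 7, 8, 10, 13}
Step 10: union(2, 12) -> merged; set of 2 now {1, 2, 3, 12}
Step 11: union(7, 13) -> already same set; set of 7 now {4, 6, 7, 8, 10, 13}
Step 12: find(3) -> no change; set of 3 is {1, 2, 3, 12}
Step 13: union(12, 2) -> already same set; set of 12 now {1, 2, 3, 12}
Step 14: find(5) -> no change; set of 5 is {5}
Step 15: find(7) -> no change; set of 7 is {4, 6, 7, 8, 10, 13}
Step 16: union(13, 2) -> merged; set of 13 now {1, 2, 3, 4, 6, 7, 8, 10, 12, 13}
Step 17: find(9) -> no change; set of 9 is {9}
Step 18: union(7, 2) -> already same set; set of 7 now {1, 2, 3, 4, 6, 7, 8, 10, 12, 13}
Set of 1: {1, 2, 3, 4, 6, 7, 8, 10, 12, 13}; 8 is a member.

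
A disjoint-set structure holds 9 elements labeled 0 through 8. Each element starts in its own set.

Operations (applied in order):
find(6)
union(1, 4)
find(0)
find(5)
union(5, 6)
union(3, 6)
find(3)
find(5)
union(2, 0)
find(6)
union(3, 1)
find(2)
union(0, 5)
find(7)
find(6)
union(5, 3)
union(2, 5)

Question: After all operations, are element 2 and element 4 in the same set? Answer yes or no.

Step 1: find(6) -> no change; set of 6 is {6}
Step 2: union(1, 4) -> merged; set of 1 now {1, 4}
Step 3: find(0) -> no change; set of 0 is {0}
Step 4: find(5) -> no change; set of 5 is {5}
Step 5: union(5, 6) -> merged; set of 5 now {5, 6}
Step 6: union(3, 6) -> merged; set of 3 now {3, 5, 6}
Step 7: find(3) -> no change; set of 3 is {3, 5, 6}
Step 8: find(5) -> no change; set of 5 is {3, 5, 6}
Step 9: union(2, 0) -> merged; set of 2 now {0, 2}
Step 10: find(6) -> no change; set of 6 is {3, 5, 6}
Step 11: union(3, 1) -> merged; set of 3 now {1, 3, 4, 5, 6}
Step 12: find(2) -> no change; set of 2 is {0, 2}
Step 13: union(0, 5) -> merged; set of 0 now {0, 1, 2, 3, 4, 5, 6}
Step 14: find(7) -> no change; set of 7 is {7}
Step 15: find(6) -> no change; set of 6 is {0, 1, 2, 3, 4, 5, 6}
Step 16: union(5, 3) -> already same set; set of 5 now {0, 1, 2, 3, 4, 5, 6}
Step 17: union(2, 5) -> already same set; set of 2 now {0, 1, 2, 3, 4, 5, 6}
Set of 2: {0, 1, 2, 3, 4, 5, 6}; 4 is a member.

Answer: yes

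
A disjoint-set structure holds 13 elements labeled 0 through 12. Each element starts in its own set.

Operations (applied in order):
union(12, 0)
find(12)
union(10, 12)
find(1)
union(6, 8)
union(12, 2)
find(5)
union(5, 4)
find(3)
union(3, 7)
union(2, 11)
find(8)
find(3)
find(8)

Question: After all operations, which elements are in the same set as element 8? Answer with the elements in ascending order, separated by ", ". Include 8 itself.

Answer: 6, 8

Derivation:
Step 1: union(12, 0) -> merged; set of 12 now {0, 12}
Step 2: find(12) -> no change; set of 12 is {0, 12}
Step 3: union(10, 12) -> merged; set of 10 now {0, 10, 12}
Step 4: find(1) -> no change; set of 1 is {1}
Step 5: union(6, 8) -> merged; set of 6 now {6, 8}
Step 6: union(12, 2) -> merged; set of 12 now {0, 2, 10, 12}
Step 7: find(5) -> no change; set of 5 is {5}
Step 8: union(5, 4) -> merged; set of 5 now {4, 5}
Step 9: find(3) -> no change; set of 3 is {3}
Step 10: union(3, 7) -> merged; set of 3 now {3, 7}
Step 11: union(2, 11) -> merged; set of 2 now {0, 2, 10, 11, 12}
Step 12: find(8) -> no change; set of 8 is {6, 8}
Step 13: find(3) -> no change; set of 3 is {3, 7}
Step 14: find(8) -> no change; set of 8 is {6, 8}
Component of 8: {6, 8}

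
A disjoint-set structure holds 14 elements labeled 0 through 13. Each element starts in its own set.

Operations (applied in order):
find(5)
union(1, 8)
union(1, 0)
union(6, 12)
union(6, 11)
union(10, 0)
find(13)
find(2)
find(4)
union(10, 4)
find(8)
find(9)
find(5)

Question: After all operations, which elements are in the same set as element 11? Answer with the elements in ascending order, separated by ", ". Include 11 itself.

Step 1: find(5) -> no change; set of 5 is {5}
Step 2: union(1, 8) -> merged; set of 1 now {1, 8}
Step 3: union(1, 0) -> merged; set of 1 now {0, 1, 8}
Step 4: union(6, 12) -> merged; set of 6 now {6, 12}
Step 5: union(6, 11) -> merged; set of 6 now {6, 11, 12}
Step 6: union(10, 0) -> merged; set of 10 now {0, 1, 8, 10}
Step 7: find(13) -> no change; set of 13 is {13}
Step 8: find(2) -> no change; set of 2 is {2}
Step 9: find(4) -> no change; set of 4 is {4}
Step 10: union(10, 4) -> merged; set of 10 now {0, 1, 4, 8, 10}
Step 11: find(8) -> no change; set of 8 is {0, 1, 4, 8, 10}
Step 12: find(9) -> no change; set of 9 is {9}
Step 13: find(5) -> no change; set of 5 is {5}
Component of 11: {6, 11, 12}

Answer: 6, 11, 12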